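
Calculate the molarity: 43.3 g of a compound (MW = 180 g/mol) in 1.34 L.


C = (mass / MW) / volume
C = (43.3 / 180) / 1.34
C = 0.1795 M

0.1795 M


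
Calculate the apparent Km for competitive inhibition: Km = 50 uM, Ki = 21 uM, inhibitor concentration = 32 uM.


Km_app = Km * (1 + [I]/Ki)
Km_app = 50 * (1 + 32/21)
Km_app = 126.1905 uM

126.1905 uM


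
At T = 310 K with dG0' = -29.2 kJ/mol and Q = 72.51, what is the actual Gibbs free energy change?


dG = dG0' + RT * ln(Q) / 1000
dG = -29.2 + 8.314 * 310 * ln(72.51) / 1000
dG = -18.1594 kJ/mol

-18.1594 kJ/mol


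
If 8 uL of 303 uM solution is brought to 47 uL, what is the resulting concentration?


C2 = C1 * V1 / V2
C2 = 303 * 8 / 47
C2 = 51.5745 uM

51.5745 uM


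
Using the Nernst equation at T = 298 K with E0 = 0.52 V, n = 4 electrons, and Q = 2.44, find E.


E = E0 - (RT/nF) * ln(Q)
E = 0.52 - (8.314 * 298 / (4 * 96485)) * ln(2.44)
E = 0.5143 V

0.5143 V


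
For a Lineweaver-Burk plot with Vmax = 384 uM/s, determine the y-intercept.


y-intercept = 1/Vmax
= 1/384
= 0.0026 s/uM

0.0026 s/uM


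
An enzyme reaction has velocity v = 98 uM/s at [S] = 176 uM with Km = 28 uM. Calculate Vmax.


Vmax = v * (Km + [S]) / [S]
Vmax = 98 * (28 + 176) / 176
Vmax = 113.5909 uM/s

113.5909 uM/s


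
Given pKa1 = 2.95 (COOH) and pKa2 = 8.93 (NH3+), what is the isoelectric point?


pI = (pKa1 + pKa2) / 2
pI = (2.95 + 8.93) / 2
pI = 5.94

5.94


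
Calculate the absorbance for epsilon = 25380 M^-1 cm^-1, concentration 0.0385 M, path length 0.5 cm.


A = epsilon * c * l
A = 25380 * 0.0385 * 0.5
A = 488.565

488.565


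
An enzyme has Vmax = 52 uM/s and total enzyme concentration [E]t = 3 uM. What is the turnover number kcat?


kcat = Vmax / [E]t
kcat = 52 / 3
kcat = 17.3333 s^-1

17.3333 s^-1


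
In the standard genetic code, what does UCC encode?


Standard genetic code lookup.
Codon UCC -> Ser

Ser


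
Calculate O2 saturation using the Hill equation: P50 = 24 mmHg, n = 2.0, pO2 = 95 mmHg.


Y = pO2^n / (P50^n + pO2^n)
Y = 95^2.0 / (24^2.0 + 95^2.0)
Y = 94.0%

94.0%


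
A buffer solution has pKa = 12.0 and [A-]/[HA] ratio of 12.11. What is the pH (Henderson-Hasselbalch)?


pH = pKa + log10([A-]/[HA])
pH = 12.0 + log10(12.11)
pH = 13.0831

13.0831


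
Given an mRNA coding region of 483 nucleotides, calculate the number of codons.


codons = nucleotides / 3
codons = 483 / 3 = 161

161


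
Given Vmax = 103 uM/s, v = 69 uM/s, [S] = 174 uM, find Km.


Km = [S] * (Vmax - v) / v
Km = 174 * (103 - 69) / 69
Km = 85.7391 uM

85.7391 uM


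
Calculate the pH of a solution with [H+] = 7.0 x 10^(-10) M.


pH = -log10([H+])
pH = -log10(7.0 x 10^(-10))
pH = 9.1549

9.1549


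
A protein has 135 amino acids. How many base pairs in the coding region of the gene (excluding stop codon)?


Each amino acid = 1 codon = 3 bp
bp = 135 * 3 = 405 bp

405 bp


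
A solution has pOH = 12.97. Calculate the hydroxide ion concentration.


[OH-] = 10^(-pOH)
[OH-] = 10^(-12.97)
[OH-] = 1.072e-13 M

1.072e-13 M


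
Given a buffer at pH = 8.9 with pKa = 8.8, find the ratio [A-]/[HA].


[A-]/[HA] = 10^(pH - pKa)
= 10^(8.9 - 8.8)
= 1.2589

1.2589


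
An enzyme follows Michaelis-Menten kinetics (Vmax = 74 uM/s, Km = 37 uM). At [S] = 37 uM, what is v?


v = Vmax * [S] / (Km + [S])
v = 74 * 37 / (37 + 37)
v = 37.0 uM/s

37.0 uM/s


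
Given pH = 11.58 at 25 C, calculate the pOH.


pOH = 14 - pH
pOH = 14 - 11.58
pOH = 2.42

2.42


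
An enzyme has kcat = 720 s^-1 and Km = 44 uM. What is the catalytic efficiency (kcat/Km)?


Catalytic efficiency = kcat / Km
= 720 / 44
= 16.3636 uM^-1*s^-1

16.3636 uM^-1*s^-1


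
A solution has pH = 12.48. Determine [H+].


[H+] = 10^(-pH)
[H+] = 10^(-12.48)
[H+] = 3.311e-13 M

3.311e-13 M


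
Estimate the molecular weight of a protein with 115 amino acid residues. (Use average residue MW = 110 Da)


MW = n_residues * 110 Da
MW = 115 * 110
MW = 12650 Da

12650 Da


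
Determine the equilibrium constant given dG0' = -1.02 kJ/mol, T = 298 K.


Keq = exp(-dG0 * 1000 / (R * T))
Keq = exp(-(-1.02) * 1000 / (8.314 * 298))
Keq = 1.5094

1.5094


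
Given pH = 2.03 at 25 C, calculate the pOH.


pOH = 14 - pH
pOH = 14 - 2.03
pOH = 11.97

11.97


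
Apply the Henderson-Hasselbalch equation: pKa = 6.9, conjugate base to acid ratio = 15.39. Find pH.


pH = pKa + log10([A-]/[HA])
pH = 6.9 + log10(15.39)
pH = 8.0872

8.0872


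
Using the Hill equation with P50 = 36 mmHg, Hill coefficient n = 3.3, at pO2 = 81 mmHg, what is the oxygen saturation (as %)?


Y = pO2^n / (P50^n + pO2^n)
Y = 81^3.3 / (36^3.3 + 81^3.3)
Y = 93.56%

93.56%


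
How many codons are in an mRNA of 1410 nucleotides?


codons = nucleotides / 3
codons = 1410 / 3 = 470

470


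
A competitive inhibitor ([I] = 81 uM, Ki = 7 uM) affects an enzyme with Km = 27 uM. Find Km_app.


Km_app = Km * (1 + [I]/Ki)
Km_app = 27 * (1 + 81/7)
Km_app = 339.4286 uM

339.4286 uM


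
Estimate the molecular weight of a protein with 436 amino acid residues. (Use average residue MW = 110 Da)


MW = n_residues * 110 Da
MW = 436 * 110
MW = 47960 Da

47960 Da


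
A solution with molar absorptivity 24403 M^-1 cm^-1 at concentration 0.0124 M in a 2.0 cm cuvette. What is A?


A = epsilon * c * l
A = 24403 * 0.0124 * 2.0
A = 605.1944

605.1944


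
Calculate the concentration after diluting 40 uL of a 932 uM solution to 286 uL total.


C2 = C1 * V1 / V2
C2 = 932 * 40 / 286
C2 = 130.3497 uM

130.3497 uM


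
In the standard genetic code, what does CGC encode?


Standard genetic code lookup.
Codon CGC -> Arg

Arg


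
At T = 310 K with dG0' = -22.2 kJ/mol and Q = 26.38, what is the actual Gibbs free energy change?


dG = dG0' + RT * ln(Q) / 1000
dG = -22.2 + 8.314 * 310 * ln(26.38) / 1000
dG = -13.7654 kJ/mol

-13.7654 kJ/mol


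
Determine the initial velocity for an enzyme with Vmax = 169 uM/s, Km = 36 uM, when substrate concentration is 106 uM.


v = Vmax * [S] / (Km + [S])
v = 169 * 106 / (36 + 106)
v = 126.1549 uM/s

126.1549 uM/s


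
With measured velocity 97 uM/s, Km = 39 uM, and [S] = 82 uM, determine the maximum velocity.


Vmax = v * (Km + [S]) / [S]
Vmax = 97 * (39 + 82) / 82
Vmax = 143.1341 uM/s

143.1341 uM/s


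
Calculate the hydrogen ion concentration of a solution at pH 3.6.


[H+] = 10^(-pH)
[H+] = 10^(-3.6)
[H+] = 2.512e-04 M

2.512e-04 M


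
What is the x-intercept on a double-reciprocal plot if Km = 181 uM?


x-intercept = -1/Km
= -1/181
= -0.0055 1/uM

-0.0055 1/uM


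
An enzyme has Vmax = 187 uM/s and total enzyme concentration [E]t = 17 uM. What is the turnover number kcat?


kcat = Vmax / [E]t
kcat = 187 / 17
kcat = 11.0 s^-1

11.0 s^-1


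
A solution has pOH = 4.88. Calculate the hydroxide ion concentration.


[OH-] = 10^(-pOH)
[OH-] = 10^(-4.88)
[OH-] = 1.318e-05 M

1.318e-05 M


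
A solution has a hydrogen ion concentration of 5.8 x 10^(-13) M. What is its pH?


pH = -log10([H+])
pH = -log10(5.8 x 10^(-13))
pH = 12.2366

12.2366


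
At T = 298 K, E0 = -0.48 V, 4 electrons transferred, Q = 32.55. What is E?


E = E0 - (RT/nF) * ln(Q)
E = -0.48 - (8.314 * 298 / (4 * 96485)) * ln(32.55)
E = -0.5024 V

-0.5024 V


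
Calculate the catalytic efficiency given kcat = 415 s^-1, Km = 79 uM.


Catalytic efficiency = kcat / Km
= 415 / 79
= 5.2532 uM^-1*s^-1

5.2532 uM^-1*s^-1


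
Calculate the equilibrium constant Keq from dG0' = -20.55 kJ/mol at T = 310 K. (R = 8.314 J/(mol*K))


Keq = exp(-dG0 * 1000 / (R * T))
Keq = exp(-(-20.55) * 1000 / (8.314 * 310))
Keq = 2902.5265

2902.5265


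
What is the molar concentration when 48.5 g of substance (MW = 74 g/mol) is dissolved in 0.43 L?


C = (mass / MW) / volume
C = (48.5 / 74) / 0.43
C = 1.5242 M

1.5242 M


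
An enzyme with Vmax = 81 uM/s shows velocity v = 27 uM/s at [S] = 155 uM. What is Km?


Km = [S] * (Vmax - v) / v
Km = 155 * (81 - 27) / 27
Km = 310.0 uM

310.0 uM


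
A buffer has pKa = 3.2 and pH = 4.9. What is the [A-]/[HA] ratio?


[A-]/[HA] = 10^(pH - pKa)
= 10^(4.9 - 3.2)
= 50.1187

50.1187


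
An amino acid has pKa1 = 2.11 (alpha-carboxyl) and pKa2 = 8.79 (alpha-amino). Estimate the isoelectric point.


pI = (pKa1 + pKa2) / 2
pI = (2.11 + 8.79) / 2
pI = 5.45

5.45


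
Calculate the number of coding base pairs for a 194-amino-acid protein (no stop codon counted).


Each amino acid = 1 codon = 3 bp
bp = 194 * 3 = 582 bp

582 bp


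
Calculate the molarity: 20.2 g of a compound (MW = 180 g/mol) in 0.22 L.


C = (mass / MW) / volume
C = (20.2 / 180) / 0.22
C = 0.5101 M

0.5101 M


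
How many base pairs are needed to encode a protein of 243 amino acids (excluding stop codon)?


Each amino acid = 1 codon = 3 bp
bp = 243 * 3 = 729 bp

729 bp


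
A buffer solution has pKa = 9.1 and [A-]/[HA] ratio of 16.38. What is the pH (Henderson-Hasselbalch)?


pH = pKa + log10([A-]/[HA])
pH = 9.1 + log10(16.38)
pH = 10.3143

10.3143


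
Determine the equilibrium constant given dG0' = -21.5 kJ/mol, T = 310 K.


Keq = exp(-dG0 * 1000 / (R * T))
Keq = exp(-(-21.5) * 1000 / (8.314 * 310))
Keq = 4196.1971

4196.1971


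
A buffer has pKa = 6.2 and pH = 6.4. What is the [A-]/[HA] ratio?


[A-]/[HA] = 10^(pH - pKa)
= 10^(6.4 - 6.2)
= 1.5849

1.5849


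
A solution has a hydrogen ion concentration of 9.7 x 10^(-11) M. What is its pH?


pH = -log10([H+])
pH = -log10(9.7 x 10^(-11))
pH = 10.0132

10.0132


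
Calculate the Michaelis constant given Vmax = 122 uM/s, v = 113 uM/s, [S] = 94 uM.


Km = [S] * (Vmax - v) / v
Km = 94 * (122 - 113) / 113
Km = 7.4867 uM

7.4867 uM


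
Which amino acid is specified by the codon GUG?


Standard genetic code lookup.
Codon GUG -> Val

Val


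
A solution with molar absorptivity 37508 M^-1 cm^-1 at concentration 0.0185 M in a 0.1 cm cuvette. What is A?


A = epsilon * c * l
A = 37508 * 0.0185 * 0.1
A = 69.3898

69.3898


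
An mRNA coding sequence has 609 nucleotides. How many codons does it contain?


codons = nucleotides / 3
codons = 609 / 3 = 203

203


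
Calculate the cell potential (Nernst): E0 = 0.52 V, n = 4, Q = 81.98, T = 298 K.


E = E0 - (RT/nF) * ln(Q)
E = 0.52 - (8.314 * 298 / (4 * 96485)) * ln(81.98)
E = 0.4917 V

0.4917 V


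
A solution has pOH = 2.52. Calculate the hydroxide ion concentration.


[OH-] = 10^(-pOH)
[OH-] = 10^(-2.52)
[OH-] = 0.003 M

0.003 M


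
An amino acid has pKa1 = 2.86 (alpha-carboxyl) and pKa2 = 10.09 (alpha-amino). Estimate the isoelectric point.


pI = (pKa1 + pKa2) / 2
pI = (2.86 + 10.09) / 2
pI = 6.475

6.475


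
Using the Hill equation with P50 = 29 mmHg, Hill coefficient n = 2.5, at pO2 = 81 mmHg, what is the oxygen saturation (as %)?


Y = pO2^n / (P50^n + pO2^n)
Y = 81^2.5 / (29^2.5 + 81^2.5)
Y = 92.88%

92.88%


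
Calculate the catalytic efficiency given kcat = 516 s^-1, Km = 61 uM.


Catalytic efficiency = kcat / Km
= 516 / 61
= 8.459 uM^-1*s^-1

8.459 uM^-1*s^-1


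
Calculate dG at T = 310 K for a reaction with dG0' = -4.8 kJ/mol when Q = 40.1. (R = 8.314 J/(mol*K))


dG = dG0' + RT * ln(Q) / 1000
dG = -4.8 + 8.314 * 310 * ln(40.1) / 1000
dG = 4.7139 kJ/mol

4.7139 kJ/mol


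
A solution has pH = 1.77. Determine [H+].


[H+] = 10^(-pH)
[H+] = 10^(-1.77)
[H+] = 0.017 M

0.017 M


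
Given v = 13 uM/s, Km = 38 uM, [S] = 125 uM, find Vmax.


Vmax = v * (Km + [S]) / [S]
Vmax = 13 * (38 + 125) / 125
Vmax = 16.952 uM/s

16.952 uM/s


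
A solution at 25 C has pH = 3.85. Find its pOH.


pOH = 14 - pH
pOH = 14 - 3.85
pOH = 10.15

10.15


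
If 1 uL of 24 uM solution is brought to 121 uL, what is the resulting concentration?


C2 = C1 * V1 / V2
C2 = 24 * 1 / 121
C2 = 0.1983 uM

0.1983 uM


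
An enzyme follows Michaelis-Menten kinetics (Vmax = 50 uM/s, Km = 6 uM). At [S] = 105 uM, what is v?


v = Vmax * [S] / (Km + [S])
v = 50 * 105 / (6 + 105)
v = 47.2973 uM/s

47.2973 uM/s


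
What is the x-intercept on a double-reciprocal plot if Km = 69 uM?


x-intercept = -1/Km
= -1/69
= -0.0145 1/uM

-0.0145 1/uM


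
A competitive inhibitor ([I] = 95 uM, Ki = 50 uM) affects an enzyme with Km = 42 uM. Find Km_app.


Km_app = Km * (1 + [I]/Ki)
Km_app = 42 * (1 + 95/50)
Km_app = 121.8 uM

121.8 uM


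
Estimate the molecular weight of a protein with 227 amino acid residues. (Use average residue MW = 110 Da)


MW = n_residues * 110 Da
MW = 227 * 110
MW = 24970 Da

24970 Da


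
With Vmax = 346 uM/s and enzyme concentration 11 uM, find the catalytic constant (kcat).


kcat = Vmax / [E]t
kcat = 346 / 11
kcat = 31.4545 s^-1

31.4545 s^-1


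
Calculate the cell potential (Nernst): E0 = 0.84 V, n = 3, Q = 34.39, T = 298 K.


E = E0 - (RT/nF) * ln(Q)
E = 0.84 - (8.314 * 298 / (3 * 96485)) * ln(34.39)
E = 0.8097 V

0.8097 V


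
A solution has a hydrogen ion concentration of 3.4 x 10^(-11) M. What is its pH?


pH = -log10([H+])
pH = -log10(3.4 x 10^(-11))
pH = 10.4685

10.4685


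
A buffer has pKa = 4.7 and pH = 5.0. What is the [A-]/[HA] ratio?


[A-]/[HA] = 10^(pH - pKa)
= 10^(5.0 - 4.7)
= 1.9953

1.9953


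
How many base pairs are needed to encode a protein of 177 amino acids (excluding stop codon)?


Each amino acid = 1 codon = 3 bp
bp = 177 * 3 = 531 bp

531 bp


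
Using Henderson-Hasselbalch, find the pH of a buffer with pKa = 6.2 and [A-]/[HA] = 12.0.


pH = pKa + log10([A-]/[HA])
pH = 6.2 + log10(12.0)
pH = 7.2792

7.2792


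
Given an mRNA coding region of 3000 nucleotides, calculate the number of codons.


codons = nucleotides / 3
codons = 3000 / 3 = 1000

1000


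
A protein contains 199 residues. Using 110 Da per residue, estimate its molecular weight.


MW = n_residues * 110 Da
MW = 199 * 110
MW = 21890 Da

21890 Da


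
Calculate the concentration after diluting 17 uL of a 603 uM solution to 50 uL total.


C2 = C1 * V1 / V2
C2 = 603 * 17 / 50
C2 = 205.02 uM

205.02 uM


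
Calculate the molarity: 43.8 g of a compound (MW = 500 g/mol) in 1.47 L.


C = (mass / MW) / volume
C = (43.8 / 500) / 1.47
C = 0.0596 M

0.0596 M


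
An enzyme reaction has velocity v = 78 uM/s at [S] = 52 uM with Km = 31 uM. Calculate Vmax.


Vmax = v * (Km + [S]) / [S]
Vmax = 78 * (31 + 52) / 52
Vmax = 124.5 uM/s

124.5 uM/s


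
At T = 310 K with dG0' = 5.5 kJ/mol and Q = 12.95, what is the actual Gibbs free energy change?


dG = dG0' + RT * ln(Q) / 1000
dG = 5.5 + 8.314 * 310 * ln(12.95) / 1000
dG = 12.1008 kJ/mol

12.1008 kJ/mol


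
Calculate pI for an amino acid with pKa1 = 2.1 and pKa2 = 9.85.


pI = (pKa1 + pKa2) / 2
pI = (2.1 + 9.85) / 2
pI = 5.975

5.975


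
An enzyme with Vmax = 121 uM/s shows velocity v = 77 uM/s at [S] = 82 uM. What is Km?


Km = [S] * (Vmax - v) / v
Km = 82 * (121 - 77) / 77
Km = 46.8571 uM

46.8571 uM


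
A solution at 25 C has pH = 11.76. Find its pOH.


pOH = 14 - pH
pOH = 14 - 11.76
pOH = 2.24

2.24


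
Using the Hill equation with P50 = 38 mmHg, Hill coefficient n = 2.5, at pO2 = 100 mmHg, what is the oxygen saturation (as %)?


Y = pO2^n / (P50^n + pO2^n)
Y = 100^2.5 / (38^2.5 + 100^2.5)
Y = 91.83%

91.83%


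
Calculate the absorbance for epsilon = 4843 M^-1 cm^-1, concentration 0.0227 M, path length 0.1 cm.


A = epsilon * c * l
A = 4843 * 0.0227 * 0.1
A = 10.9936

10.9936


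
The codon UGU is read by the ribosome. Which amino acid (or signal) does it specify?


Standard genetic code lookup.
Codon UGU -> Cys

Cys


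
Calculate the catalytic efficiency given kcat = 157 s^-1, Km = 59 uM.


Catalytic efficiency = kcat / Km
= 157 / 59
= 2.661 uM^-1*s^-1

2.661 uM^-1*s^-1


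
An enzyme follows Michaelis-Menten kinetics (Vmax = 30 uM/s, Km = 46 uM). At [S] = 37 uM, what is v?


v = Vmax * [S] / (Km + [S])
v = 30 * 37 / (46 + 37)
v = 13.3735 uM/s

13.3735 uM/s


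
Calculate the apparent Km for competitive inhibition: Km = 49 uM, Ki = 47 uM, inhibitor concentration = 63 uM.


Km_app = Km * (1 + [I]/Ki)
Km_app = 49 * (1 + 63/47)
Km_app = 114.6809 uM

114.6809 uM


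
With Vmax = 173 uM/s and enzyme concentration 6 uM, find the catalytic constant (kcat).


kcat = Vmax / [E]t
kcat = 173 / 6
kcat = 28.8333 s^-1

28.8333 s^-1


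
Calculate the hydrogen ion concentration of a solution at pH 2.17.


[H+] = 10^(-pH)
[H+] = 10^(-2.17)
[H+] = 0.0068 M

0.0068 M


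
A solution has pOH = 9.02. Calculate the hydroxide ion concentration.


[OH-] = 10^(-pOH)
[OH-] = 10^(-9.02)
[OH-] = 9.550e-10 M

9.550e-10 M


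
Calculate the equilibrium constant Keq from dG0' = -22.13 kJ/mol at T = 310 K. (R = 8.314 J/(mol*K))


Keq = exp(-dG0 * 1000 / (R * T))
Keq = exp(-(-22.13) * 1000 / (8.314 * 310))
Keq = 5358.139

5358.139


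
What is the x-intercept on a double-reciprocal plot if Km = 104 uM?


x-intercept = -1/Km
= -1/104
= -0.0096 1/uM

-0.0096 1/uM


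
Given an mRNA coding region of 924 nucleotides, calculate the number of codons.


codons = nucleotides / 3
codons = 924 / 3 = 308

308


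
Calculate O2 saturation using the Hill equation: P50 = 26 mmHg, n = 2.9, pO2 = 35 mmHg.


Y = pO2^n / (P50^n + pO2^n)
Y = 35^2.9 / (26^2.9 + 35^2.9)
Y = 70.31%

70.31%


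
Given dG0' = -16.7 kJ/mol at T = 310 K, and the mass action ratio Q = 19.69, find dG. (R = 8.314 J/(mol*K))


dG = dG0' + RT * ln(Q) / 1000
dG = -16.7 + 8.314 * 310 * ln(19.69) / 1000
dG = -9.0192 kJ/mol

-9.0192 kJ/mol


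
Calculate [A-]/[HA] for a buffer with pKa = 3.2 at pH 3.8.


[A-]/[HA] = 10^(pH - pKa)
= 10^(3.8 - 3.2)
= 3.9811

3.9811


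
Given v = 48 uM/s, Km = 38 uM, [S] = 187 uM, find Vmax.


Vmax = v * (Km + [S]) / [S]
Vmax = 48 * (38 + 187) / 187
Vmax = 57.754 uM/s

57.754 uM/s


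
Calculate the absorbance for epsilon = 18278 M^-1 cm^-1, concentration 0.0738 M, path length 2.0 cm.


A = epsilon * c * l
A = 18278 * 0.0738 * 2.0
A = 2697.8328

2697.8328


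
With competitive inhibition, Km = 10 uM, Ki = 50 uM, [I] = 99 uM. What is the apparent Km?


Km_app = Km * (1 + [I]/Ki)
Km_app = 10 * (1 + 99/50)
Km_app = 29.8 uM

29.8 uM


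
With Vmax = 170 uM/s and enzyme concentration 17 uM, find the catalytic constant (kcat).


kcat = Vmax / [E]t
kcat = 170 / 17
kcat = 10.0 s^-1

10.0 s^-1


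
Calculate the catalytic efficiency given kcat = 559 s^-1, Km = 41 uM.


Catalytic efficiency = kcat / Km
= 559 / 41
= 13.6341 uM^-1*s^-1

13.6341 uM^-1*s^-1


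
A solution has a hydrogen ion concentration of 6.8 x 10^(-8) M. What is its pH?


pH = -log10([H+])
pH = -log10(6.8 x 10^(-8))
pH = 7.1675

7.1675


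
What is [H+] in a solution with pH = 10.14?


[H+] = 10^(-pH)
[H+] = 10^(-10.14)
[H+] = 7.244e-11 M

7.244e-11 M


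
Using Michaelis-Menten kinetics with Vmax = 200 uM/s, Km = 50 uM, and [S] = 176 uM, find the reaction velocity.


v = Vmax * [S] / (Km + [S])
v = 200 * 176 / (50 + 176)
v = 155.7522 uM/s

155.7522 uM/s


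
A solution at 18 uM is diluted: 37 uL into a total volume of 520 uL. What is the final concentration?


C2 = C1 * V1 / V2
C2 = 18 * 37 / 520
C2 = 1.2808 uM

1.2808 uM


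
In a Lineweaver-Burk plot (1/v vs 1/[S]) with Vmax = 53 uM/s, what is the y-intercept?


y-intercept = 1/Vmax
= 1/53
= 0.0189 s/uM

0.0189 s/uM


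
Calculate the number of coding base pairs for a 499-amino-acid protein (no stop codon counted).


Each amino acid = 1 codon = 3 bp
bp = 499 * 3 = 1497 bp

1497 bp


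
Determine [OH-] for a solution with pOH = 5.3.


[OH-] = 10^(-pOH)
[OH-] = 10^(-5.3)
[OH-] = 5.012e-06 M

5.012e-06 M


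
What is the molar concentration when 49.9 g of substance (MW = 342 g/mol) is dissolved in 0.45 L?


C = (mass / MW) / volume
C = (49.9 / 342) / 0.45
C = 0.3242 M

0.3242 M


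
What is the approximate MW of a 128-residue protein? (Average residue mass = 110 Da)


MW = n_residues * 110 Da
MW = 128 * 110
MW = 14080 Da

14080 Da


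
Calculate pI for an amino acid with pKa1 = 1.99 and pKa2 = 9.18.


pI = (pKa1 + pKa2) / 2
pI = (1.99 + 9.18) / 2
pI = 5.585

5.585


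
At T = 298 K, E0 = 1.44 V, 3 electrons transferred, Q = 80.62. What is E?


E = E0 - (RT/nF) * ln(Q)
E = 1.44 - (8.314 * 298 / (3 * 96485)) * ln(80.62)
E = 1.4024 V

1.4024 V


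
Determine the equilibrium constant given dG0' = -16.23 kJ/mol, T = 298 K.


Keq = exp(-dG0 * 1000 / (R * T))
Keq = exp(-(-16.23) * 1000 / (8.314 * 298))
Keq = 699.7816

699.7816


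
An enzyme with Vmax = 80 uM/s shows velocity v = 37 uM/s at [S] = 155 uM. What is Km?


Km = [S] * (Vmax - v) / v
Km = 155 * (80 - 37) / 37
Km = 180.1351 uM

180.1351 uM


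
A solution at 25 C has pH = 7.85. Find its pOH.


pOH = 14 - pH
pOH = 14 - 7.85
pOH = 6.15

6.15


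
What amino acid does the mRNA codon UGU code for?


Standard genetic code lookup.
Codon UGU -> Cys

Cys


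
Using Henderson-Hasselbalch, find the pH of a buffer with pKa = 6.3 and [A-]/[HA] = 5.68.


pH = pKa + log10([A-]/[HA])
pH = 6.3 + log10(5.68)
pH = 7.0543

7.0543


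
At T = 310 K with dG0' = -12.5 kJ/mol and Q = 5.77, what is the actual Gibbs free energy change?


dG = dG0' + RT * ln(Q) / 1000
dG = -12.5 + 8.314 * 310 * ln(5.77) / 1000
dG = -7.9828 kJ/mol

-7.9828 kJ/mol


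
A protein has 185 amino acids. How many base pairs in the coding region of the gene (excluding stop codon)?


Each amino acid = 1 codon = 3 bp
bp = 185 * 3 = 555 bp

555 bp


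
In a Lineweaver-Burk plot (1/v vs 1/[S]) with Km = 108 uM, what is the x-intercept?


x-intercept = -1/Km
= -1/108
= -0.0093 1/uM

-0.0093 1/uM


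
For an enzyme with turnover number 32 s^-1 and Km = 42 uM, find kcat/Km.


Catalytic efficiency = kcat / Km
= 32 / 42
= 0.7619 uM^-1*s^-1

0.7619 uM^-1*s^-1


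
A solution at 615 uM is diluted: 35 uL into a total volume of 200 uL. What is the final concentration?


C2 = C1 * V1 / V2
C2 = 615 * 35 / 200
C2 = 107.625 uM

107.625 uM


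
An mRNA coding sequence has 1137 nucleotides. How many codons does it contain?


codons = nucleotides / 3
codons = 1137 / 3 = 379

379


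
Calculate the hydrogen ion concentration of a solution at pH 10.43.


[H+] = 10^(-pH)
[H+] = 10^(-10.43)
[H+] = 3.715e-11 M

3.715e-11 M


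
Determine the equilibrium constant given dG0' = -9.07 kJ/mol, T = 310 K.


Keq = exp(-dG0 * 1000 / (R * T))
Keq = exp(-(-9.07) * 1000 / (8.314 * 310))
Keq = 33.7551

33.7551


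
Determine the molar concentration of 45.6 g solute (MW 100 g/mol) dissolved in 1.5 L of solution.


C = (mass / MW) / volume
C = (45.6 / 100) / 1.5
C = 0.304 M

0.304 M


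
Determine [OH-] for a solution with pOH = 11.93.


[OH-] = 10^(-pOH)
[OH-] = 10^(-11.93)
[OH-] = 1.175e-12 M

1.175e-12 M


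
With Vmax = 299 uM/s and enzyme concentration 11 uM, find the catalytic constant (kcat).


kcat = Vmax / [E]t
kcat = 299 / 11
kcat = 27.1818 s^-1

27.1818 s^-1


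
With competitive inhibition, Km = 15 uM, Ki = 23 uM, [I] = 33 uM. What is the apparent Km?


Km_app = Km * (1 + [I]/Ki)
Km_app = 15 * (1 + 33/23)
Km_app = 36.5217 uM

36.5217 uM


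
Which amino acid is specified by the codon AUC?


Standard genetic code lookup.
Codon AUC -> Ile

Ile


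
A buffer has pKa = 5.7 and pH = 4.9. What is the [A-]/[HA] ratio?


[A-]/[HA] = 10^(pH - pKa)
= 10^(4.9 - 5.7)
= 0.1585

0.1585


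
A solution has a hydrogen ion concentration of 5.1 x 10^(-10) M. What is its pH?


pH = -log10([H+])
pH = -log10(5.1 x 10^(-10))
pH = 9.2924

9.2924


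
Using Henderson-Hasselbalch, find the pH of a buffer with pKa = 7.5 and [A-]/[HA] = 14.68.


pH = pKa + log10([A-]/[HA])
pH = 7.5 + log10(14.68)
pH = 8.6667

8.6667


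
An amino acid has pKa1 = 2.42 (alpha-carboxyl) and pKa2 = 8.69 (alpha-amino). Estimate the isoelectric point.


pI = (pKa1 + pKa2) / 2
pI = (2.42 + 8.69) / 2
pI = 5.555

5.555


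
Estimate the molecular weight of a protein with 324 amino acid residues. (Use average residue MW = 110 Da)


MW = n_residues * 110 Da
MW = 324 * 110
MW = 35640 Da

35640 Da


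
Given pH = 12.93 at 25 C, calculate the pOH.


pOH = 14 - pH
pOH = 14 - 12.93
pOH = 1.07

1.07


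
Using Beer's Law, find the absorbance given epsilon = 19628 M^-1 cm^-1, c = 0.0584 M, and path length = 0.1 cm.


A = epsilon * c * l
A = 19628 * 0.0584 * 0.1
A = 114.6275

114.6275


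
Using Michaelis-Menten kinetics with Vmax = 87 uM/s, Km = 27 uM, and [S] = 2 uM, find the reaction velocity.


v = Vmax * [S] / (Km + [S])
v = 87 * 2 / (27 + 2)
v = 6.0 uM/s

6.0 uM/s


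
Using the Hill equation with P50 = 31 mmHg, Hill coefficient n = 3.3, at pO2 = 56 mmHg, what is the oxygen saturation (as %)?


Y = pO2^n / (P50^n + pO2^n)
Y = 56^3.3 / (31^3.3 + 56^3.3)
Y = 87.56%

87.56%


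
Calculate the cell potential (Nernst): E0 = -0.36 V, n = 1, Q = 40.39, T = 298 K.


E = E0 - (RT/nF) * ln(Q)
E = -0.36 - (8.314 * 298 / (1 * 96485)) * ln(40.39)
E = -0.455 V

-0.455 V


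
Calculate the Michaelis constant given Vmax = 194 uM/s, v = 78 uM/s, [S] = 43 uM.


Km = [S] * (Vmax - v) / v
Km = 43 * (194 - 78) / 78
Km = 63.9487 uM

63.9487 uM


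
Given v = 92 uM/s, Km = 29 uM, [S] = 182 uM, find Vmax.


Vmax = v * (Km + [S]) / [S]
Vmax = 92 * (29 + 182) / 182
Vmax = 106.6593 uM/s

106.6593 uM/s


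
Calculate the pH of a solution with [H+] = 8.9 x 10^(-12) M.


pH = -log10([H+])
pH = -log10(8.9 x 10^(-12))
pH = 11.0506

11.0506


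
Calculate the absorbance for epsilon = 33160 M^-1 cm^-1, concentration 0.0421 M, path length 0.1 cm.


A = epsilon * c * l
A = 33160 * 0.0421 * 0.1
A = 139.6036

139.6036


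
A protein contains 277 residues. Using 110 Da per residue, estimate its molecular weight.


MW = n_residues * 110 Da
MW = 277 * 110
MW = 30470 Da

30470 Da


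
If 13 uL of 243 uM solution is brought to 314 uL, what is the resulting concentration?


C2 = C1 * V1 / V2
C2 = 243 * 13 / 314
C2 = 10.0605 uM

10.0605 uM


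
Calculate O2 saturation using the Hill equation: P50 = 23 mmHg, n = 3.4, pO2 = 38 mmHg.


Y = pO2^n / (P50^n + pO2^n)
Y = 38^3.4 / (23^3.4 + 38^3.4)
Y = 84.65%

84.65%


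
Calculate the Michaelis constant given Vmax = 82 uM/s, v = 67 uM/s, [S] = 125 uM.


Km = [S] * (Vmax - v) / v
Km = 125 * (82 - 67) / 67
Km = 27.9851 uM

27.9851 uM


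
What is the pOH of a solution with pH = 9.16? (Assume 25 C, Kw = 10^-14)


pOH = 14 - pH
pOH = 14 - 9.16
pOH = 4.84

4.84


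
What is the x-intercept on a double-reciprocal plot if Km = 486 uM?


x-intercept = -1/Km
= -1/486
= -0.0021 1/uM

-0.0021 1/uM


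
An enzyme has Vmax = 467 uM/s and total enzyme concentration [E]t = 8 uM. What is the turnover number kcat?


kcat = Vmax / [E]t
kcat = 467 / 8
kcat = 58.375 s^-1

58.375 s^-1


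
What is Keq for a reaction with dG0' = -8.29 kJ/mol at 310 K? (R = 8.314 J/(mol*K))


Keq = exp(-dG0 * 1000 / (R * T))
Keq = exp(-(-8.29) * 1000 / (8.314 * 310))
Keq = 24.9405

24.9405


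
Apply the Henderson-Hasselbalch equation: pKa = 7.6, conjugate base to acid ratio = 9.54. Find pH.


pH = pKa + log10([A-]/[HA])
pH = 7.6 + log10(9.54)
pH = 8.5795

8.5795


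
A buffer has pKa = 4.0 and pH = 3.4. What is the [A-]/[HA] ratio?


[A-]/[HA] = 10^(pH - pKa)
= 10^(3.4 - 4.0)
= 0.2512

0.2512


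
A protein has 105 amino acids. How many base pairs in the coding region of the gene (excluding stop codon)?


Each amino acid = 1 codon = 3 bp
bp = 105 * 3 = 315 bp

315 bp


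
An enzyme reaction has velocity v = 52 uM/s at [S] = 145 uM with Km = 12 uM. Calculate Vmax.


Vmax = v * (Km + [S]) / [S]
Vmax = 52 * (12 + 145) / 145
Vmax = 56.3034 uM/s

56.3034 uM/s


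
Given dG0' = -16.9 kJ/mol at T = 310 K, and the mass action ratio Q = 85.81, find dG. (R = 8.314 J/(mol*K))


dG = dG0' + RT * ln(Q) / 1000
dG = -16.9 + 8.314 * 310 * ln(85.81) / 1000
dG = -5.4253 kJ/mol

-5.4253 kJ/mol


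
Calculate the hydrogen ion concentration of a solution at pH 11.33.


[H+] = 10^(-pH)
[H+] = 10^(-11.33)
[H+] = 4.677e-12 M

4.677e-12 M


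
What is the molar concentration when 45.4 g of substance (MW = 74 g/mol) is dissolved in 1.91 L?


C = (mass / MW) / volume
C = (45.4 / 74) / 1.91
C = 0.3212 M

0.3212 M


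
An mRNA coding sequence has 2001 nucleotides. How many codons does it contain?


codons = nucleotides / 3
codons = 2001 / 3 = 667

667


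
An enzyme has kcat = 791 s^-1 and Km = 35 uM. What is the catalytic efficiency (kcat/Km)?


Catalytic efficiency = kcat / Km
= 791 / 35
= 22.6 uM^-1*s^-1

22.6 uM^-1*s^-1


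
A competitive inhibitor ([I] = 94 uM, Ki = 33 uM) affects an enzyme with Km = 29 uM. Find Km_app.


Km_app = Km * (1 + [I]/Ki)
Km_app = 29 * (1 + 94/33)
Km_app = 111.6061 uM

111.6061 uM


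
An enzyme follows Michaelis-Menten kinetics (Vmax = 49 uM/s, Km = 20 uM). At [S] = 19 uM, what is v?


v = Vmax * [S] / (Km + [S])
v = 49 * 19 / (20 + 19)
v = 23.8718 uM/s

23.8718 uM/s


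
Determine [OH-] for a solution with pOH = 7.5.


[OH-] = 10^(-pOH)
[OH-] = 10^(-7.5)
[OH-] = 3.162e-08 M

3.162e-08 M


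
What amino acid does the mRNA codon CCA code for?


Standard genetic code lookup.
Codon CCA -> Pro

Pro


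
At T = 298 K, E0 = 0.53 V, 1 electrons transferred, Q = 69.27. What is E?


E = E0 - (RT/nF) * ln(Q)
E = 0.53 - (8.314 * 298 / (1 * 96485)) * ln(69.27)
E = 0.4212 V

0.4212 V


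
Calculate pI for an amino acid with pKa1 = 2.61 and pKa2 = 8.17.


pI = (pKa1 + pKa2) / 2
pI = (2.61 + 8.17) / 2
pI = 5.39

5.39


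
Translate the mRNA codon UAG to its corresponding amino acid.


Standard genetic code lookup.
Codon UAG -> Stop

Stop


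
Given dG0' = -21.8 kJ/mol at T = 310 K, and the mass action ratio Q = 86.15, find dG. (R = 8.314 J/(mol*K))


dG = dG0' + RT * ln(Q) / 1000
dG = -21.8 + 8.314 * 310 * ln(86.15) / 1000
dG = -10.3151 kJ/mol

-10.3151 kJ/mol


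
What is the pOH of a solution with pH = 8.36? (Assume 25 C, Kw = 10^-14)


pOH = 14 - pH
pOH = 14 - 8.36
pOH = 5.64

5.64


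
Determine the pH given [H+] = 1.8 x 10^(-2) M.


pH = -log10([H+])
pH = -log10(1.8 x 10^(-2))
pH = 1.7447

1.7447


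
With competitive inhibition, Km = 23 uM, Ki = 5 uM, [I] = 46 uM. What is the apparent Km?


Km_app = Km * (1 + [I]/Ki)
Km_app = 23 * (1 + 46/5)
Km_app = 234.6 uM

234.6 uM


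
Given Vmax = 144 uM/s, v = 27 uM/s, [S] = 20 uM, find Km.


Km = [S] * (Vmax - v) / v
Km = 20 * (144 - 27) / 27
Km = 86.6667 uM

86.6667 uM


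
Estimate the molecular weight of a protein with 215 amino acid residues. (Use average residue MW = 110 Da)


MW = n_residues * 110 Da
MW = 215 * 110
MW = 23650 Da

23650 Da


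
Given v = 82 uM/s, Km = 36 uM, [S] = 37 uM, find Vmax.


Vmax = v * (Km + [S]) / [S]
Vmax = 82 * (36 + 37) / 37
Vmax = 161.7838 uM/s

161.7838 uM/s


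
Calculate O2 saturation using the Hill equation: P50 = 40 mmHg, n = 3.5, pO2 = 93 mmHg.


Y = pO2^n / (P50^n + pO2^n)
Y = 93^3.5 / (40^3.5 + 93^3.5)
Y = 95.04%

95.04%


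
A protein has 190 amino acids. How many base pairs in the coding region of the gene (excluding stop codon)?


Each amino acid = 1 codon = 3 bp
bp = 190 * 3 = 570 bp

570 bp


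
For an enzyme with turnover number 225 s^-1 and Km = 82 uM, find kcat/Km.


Catalytic efficiency = kcat / Km
= 225 / 82
= 2.7439 uM^-1*s^-1

2.7439 uM^-1*s^-1


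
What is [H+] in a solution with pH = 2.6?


[H+] = 10^(-pH)
[H+] = 10^(-2.6)
[H+] = 0.0025 M

0.0025 M


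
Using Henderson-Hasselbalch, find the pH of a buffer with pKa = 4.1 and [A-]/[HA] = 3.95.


pH = pKa + log10([A-]/[HA])
pH = 4.1 + log10(3.95)
pH = 4.6966

4.6966


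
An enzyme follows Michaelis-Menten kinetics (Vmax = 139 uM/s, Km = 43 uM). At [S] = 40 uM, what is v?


v = Vmax * [S] / (Km + [S])
v = 139 * 40 / (43 + 40)
v = 66.988 uM/s

66.988 uM/s


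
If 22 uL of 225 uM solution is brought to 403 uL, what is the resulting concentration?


C2 = C1 * V1 / V2
C2 = 225 * 22 / 403
C2 = 12.2829 uM

12.2829 uM


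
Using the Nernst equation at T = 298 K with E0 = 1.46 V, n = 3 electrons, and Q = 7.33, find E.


E = E0 - (RT/nF) * ln(Q)
E = 1.46 - (8.314 * 298 / (3 * 96485)) * ln(7.33)
E = 1.4429 V

1.4429 V


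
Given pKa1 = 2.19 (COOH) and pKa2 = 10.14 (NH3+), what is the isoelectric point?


pI = (pKa1 + pKa2) / 2
pI = (2.19 + 10.14) / 2
pI = 6.165

6.165


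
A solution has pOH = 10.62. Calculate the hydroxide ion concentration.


[OH-] = 10^(-pOH)
[OH-] = 10^(-10.62)
[OH-] = 2.399e-11 M

2.399e-11 M


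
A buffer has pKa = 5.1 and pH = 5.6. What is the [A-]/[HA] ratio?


[A-]/[HA] = 10^(pH - pKa)
= 10^(5.6 - 5.1)
= 3.1623

3.1623


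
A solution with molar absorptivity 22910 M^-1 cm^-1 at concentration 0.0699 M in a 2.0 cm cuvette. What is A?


A = epsilon * c * l
A = 22910 * 0.0699 * 2.0
A = 3202.818

3202.818


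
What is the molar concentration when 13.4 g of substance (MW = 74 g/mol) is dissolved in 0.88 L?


C = (mass / MW) / volume
C = (13.4 / 74) / 0.88
C = 0.2058 M

0.2058 M


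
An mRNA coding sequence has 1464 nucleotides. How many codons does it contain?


codons = nucleotides / 3
codons = 1464 / 3 = 488

488


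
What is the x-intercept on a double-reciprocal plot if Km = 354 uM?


x-intercept = -1/Km
= -1/354
= -0.0028 1/uM

-0.0028 1/uM


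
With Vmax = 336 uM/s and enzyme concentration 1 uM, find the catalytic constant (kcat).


kcat = Vmax / [E]t
kcat = 336 / 1
kcat = 336.0 s^-1

336.0 s^-1


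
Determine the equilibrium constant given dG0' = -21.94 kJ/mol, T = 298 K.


Keq = exp(-dG0 * 1000 / (R * T))
Keq = exp(-(-21.94) * 1000 / (8.314 * 298))
Keq = 7012.4608

7012.4608


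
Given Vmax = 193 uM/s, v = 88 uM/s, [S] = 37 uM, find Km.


Km = [S] * (Vmax - v) / v
Km = 37 * (193 - 88) / 88
Km = 44.1477 uM

44.1477 uM


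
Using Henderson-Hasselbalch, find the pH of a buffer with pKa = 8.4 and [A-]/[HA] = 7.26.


pH = pKa + log10([A-]/[HA])
pH = 8.4 + log10(7.26)
pH = 9.2609

9.2609


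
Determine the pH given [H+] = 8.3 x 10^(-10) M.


pH = -log10([H+])
pH = -log10(8.3 x 10^(-10))
pH = 9.0809

9.0809


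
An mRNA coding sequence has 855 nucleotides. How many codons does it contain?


codons = nucleotides / 3
codons = 855 / 3 = 285

285


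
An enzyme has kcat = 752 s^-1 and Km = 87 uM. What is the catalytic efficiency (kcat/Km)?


Catalytic efficiency = kcat / Km
= 752 / 87
= 8.6437 uM^-1*s^-1

8.6437 uM^-1*s^-1


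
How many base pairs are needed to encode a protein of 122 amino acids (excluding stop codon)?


Each amino acid = 1 codon = 3 bp
bp = 122 * 3 = 366 bp

366 bp


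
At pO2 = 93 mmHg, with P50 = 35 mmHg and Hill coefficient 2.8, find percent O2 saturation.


Y = pO2^n / (P50^n + pO2^n)
Y = 93^2.8 / (35^2.8 + 93^2.8)
Y = 93.91%

93.91%


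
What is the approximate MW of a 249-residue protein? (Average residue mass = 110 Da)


MW = n_residues * 110 Da
MW = 249 * 110
MW = 27390 Da

27390 Da


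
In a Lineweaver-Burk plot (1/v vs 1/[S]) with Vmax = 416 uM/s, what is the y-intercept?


y-intercept = 1/Vmax
= 1/416
= 0.0024 s/uM

0.0024 s/uM


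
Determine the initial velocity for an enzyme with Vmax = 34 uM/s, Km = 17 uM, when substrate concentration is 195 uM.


v = Vmax * [S] / (Km + [S])
v = 34 * 195 / (17 + 195)
v = 31.2736 uM/s

31.2736 uM/s


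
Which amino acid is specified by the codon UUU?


Standard genetic code lookup.
Codon UUU -> Phe

Phe


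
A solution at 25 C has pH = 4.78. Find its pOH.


pOH = 14 - pH
pOH = 14 - 4.78
pOH = 9.22

9.22


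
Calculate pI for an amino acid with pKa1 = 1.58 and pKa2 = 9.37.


pI = (pKa1 + pKa2) / 2
pI = (1.58 + 9.37) / 2
pI = 5.475

5.475


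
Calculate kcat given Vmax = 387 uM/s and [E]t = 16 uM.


kcat = Vmax / [E]t
kcat = 387 / 16
kcat = 24.1875 s^-1

24.1875 s^-1


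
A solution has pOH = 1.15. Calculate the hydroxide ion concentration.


[OH-] = 10^(-pOH)
[OH-] = 10^(-1.15)
[OH-] = 0.0708 M

0.0708 M


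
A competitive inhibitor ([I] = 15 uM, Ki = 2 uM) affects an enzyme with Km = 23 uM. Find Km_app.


Km_app = Km * (1 + [I]/Ki)
Km_app = 23 * (1 + 15/2)
Km_app = 195.5 uM

195.5 uM


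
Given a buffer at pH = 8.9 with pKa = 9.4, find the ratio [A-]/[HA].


[A-]/[HA] = 10^(pH - pKa)
= 10^(8.9 - 9.4)
= 0.3162

0.3162


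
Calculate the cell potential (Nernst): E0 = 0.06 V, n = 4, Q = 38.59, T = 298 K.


E = E0 - (RT/nF) * ln(Q)
E = 0.06 - (8.314 * 298 / (4 * 96485)) * ln(38.59)
E = 0.0365 V

0.0365 V


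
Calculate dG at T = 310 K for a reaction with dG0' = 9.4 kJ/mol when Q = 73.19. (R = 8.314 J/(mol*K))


dG = dG0' + RT * ln(Q) / 1000
dG = 9.4 + 8.314 * 310 * ln(73.19) / 1000
dG = 20.4647 kJ/mol

20.4647 kJ/mol


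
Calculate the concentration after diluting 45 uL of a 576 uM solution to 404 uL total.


C2 = C1 * V1 / V2
C2 = 576 * 45 / 404
C2 = 64.1584 uM

64.1584 uM


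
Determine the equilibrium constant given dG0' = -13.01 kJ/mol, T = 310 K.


Keq = exp(-dG0 * 1000 / (R * T))
Keq = exp(-(-13.01) * 1000 / (8.314 * 310))
Keq = 155.6858

155.6858


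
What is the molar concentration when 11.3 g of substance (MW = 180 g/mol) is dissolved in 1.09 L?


C = (mass / MW) / volume
C = (11.3 / 180) / 1.09
C = 0.0576 M

0.0576 M


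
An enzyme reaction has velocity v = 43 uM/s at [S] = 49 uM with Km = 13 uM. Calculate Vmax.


Vmax = v * (Km + [S]) / [S]
Vmax = 43 * (13 + 49) / 49
Vmax = 54.4082 uM/s

54.4082 uM/s


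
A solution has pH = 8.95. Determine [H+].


[H+] = 10^(-pH)
[H+] = 10^(-8.95)
[H+] = 1.122e-09 M

1.122e-09 M


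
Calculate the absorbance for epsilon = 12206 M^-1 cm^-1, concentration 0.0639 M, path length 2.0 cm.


A = epsilon * c * l
A = 12206 * 0.0639 * 2.0
A = 1559.9268

1559.9268


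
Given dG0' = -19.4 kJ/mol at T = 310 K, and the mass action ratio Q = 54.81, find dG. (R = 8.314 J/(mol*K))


dG = dG0' + RT * ln(Q) / 1000
dG = -19.4 + 8.314 * 310 * ln(54.81) / 1000
dG = -9.0807 kJ/mol

-9.0807 kJ/mol


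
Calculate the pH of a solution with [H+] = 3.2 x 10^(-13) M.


pH = -log10([H+])
pH = -log10(3.2 x 10^(-13))
pH = 12.4949

12.4949


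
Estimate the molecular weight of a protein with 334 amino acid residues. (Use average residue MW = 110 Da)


MW = n_residues * 110 Da
MW = 334 * 110
MW = 36740 Da

36740 Da


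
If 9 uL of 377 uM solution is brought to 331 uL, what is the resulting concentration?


C2 = C1 * V1 / V2
C2 = 377 * 9 / 331
C2 = 10.2508 uM

10.2508 uM


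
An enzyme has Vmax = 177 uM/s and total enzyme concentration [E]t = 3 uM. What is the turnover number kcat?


kcat = Vmax / [E]t
kcat = 177 / 3
kcat = 59.0 s^-1

59.0 s^-1


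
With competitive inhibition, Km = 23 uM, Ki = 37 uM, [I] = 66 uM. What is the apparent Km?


Km_app = Km * (1 + [I]/Ki)
Km_app = 23 * (1 + 66/37)
Km_app = 64.027 uM

64.027 uM


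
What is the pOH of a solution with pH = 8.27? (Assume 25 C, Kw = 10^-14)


pOH = 14 - pH
pOH = 14 - 8.27
pOH = 5.73

5.73


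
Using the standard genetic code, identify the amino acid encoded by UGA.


Standard genetic code lookup.
Codon UGA -> Stop

Stop


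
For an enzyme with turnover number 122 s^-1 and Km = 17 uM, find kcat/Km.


Catalytic efficiency = kcat / Km
= 122 / 17
= 7.1765 uM^-1*s^-1

7.1765 uM^-1*s^-1
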